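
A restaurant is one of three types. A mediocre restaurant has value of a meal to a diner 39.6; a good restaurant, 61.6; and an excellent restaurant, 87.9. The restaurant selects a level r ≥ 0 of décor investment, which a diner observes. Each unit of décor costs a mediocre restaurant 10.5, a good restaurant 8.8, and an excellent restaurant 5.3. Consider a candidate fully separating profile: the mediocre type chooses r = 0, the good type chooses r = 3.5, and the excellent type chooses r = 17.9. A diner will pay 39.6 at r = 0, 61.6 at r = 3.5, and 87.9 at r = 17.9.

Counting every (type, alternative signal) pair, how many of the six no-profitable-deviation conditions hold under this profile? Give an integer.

3

Excellent (own payoff 87.9 − 5.3×17.9 = -6.97): to r=0 gives 39.6 → profitable ✗; to r=3.5 gives 61.6 − 5.3×3.5 = 43.05 → profitable ✗.
Mediocre (own payoff 39.6): to r=3.5 gives 61.6 − 10.5×3.5 = 24.85 → no gain ✓; to r=17.9 gives 87.9 − 10.5×17.9 = -100.05 → no gain ✓.
Good (own payoff 61.6 − 8.8×3.5 = 30.8): to r=0 gives 39.6 → profitable ✗; to r=17.9 gives 87.9 − 8.8×17.9 = -69.62 → no gain ✓.
3 of the 6 constraints hold; not an equilibrium.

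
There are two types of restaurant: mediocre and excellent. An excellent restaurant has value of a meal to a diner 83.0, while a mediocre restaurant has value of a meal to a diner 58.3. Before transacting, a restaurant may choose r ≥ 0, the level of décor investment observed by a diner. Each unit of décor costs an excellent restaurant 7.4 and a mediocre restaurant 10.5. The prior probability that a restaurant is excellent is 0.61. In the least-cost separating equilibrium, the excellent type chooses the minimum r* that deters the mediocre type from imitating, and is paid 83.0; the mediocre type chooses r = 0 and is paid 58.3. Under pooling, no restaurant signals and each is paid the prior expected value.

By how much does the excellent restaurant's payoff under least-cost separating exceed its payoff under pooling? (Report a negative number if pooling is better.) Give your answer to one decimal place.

Least-cost separating signal: r* solves 58.3 = 83.0 − 10.5·r*, so r* = (83.0 − 58.3)/10.5 ≈ 2.3524.
Excellent type's separating payoff: 83.0 − 7.4 × r* = 83.0 − 7.4 × (83.0 − 58.3)/10.5 = 83.0 − 182.78/10.5 ≈ 65.592.
Pooling payoff: 0.61 × 83.0 + 0.39 × 58.3 = 73.367.
Difference: 65.592 − 73.367 = -7.775, i.e. -7.8 to one decimal place.
The excellent type would prefer the pooling outcome.

-7.8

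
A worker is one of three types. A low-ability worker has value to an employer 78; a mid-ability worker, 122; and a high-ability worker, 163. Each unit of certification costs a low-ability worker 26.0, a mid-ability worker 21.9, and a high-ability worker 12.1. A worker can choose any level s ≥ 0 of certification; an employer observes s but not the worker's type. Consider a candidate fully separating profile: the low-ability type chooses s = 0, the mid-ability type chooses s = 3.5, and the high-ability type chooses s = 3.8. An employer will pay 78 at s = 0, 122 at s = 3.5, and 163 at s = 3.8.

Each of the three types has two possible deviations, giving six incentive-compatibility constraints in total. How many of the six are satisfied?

High-ability (own payoff 163 − 12.1×3.8 = 117.02): to s=0 gives 78 → no gain ✓; to s=3.5 gives 122 − 12.1×3.5 = 79.65 → no gain ✓.
Mid-ability (own payoff 122 − 21.9×3.5 = 45.35): to s=0 gives 78 → profitable ✗; to s=3.8 gives 163 − 21.9×3.8 = 79.78 → profitable ✗.
Low-ability (own payoff 78): to s=3.5 gives 122 − 26.0×3.5 = 31 → no gain ✓; to s=3.8 gives 163 − 26.0×3.8 = 64.2 → no gain ✓.
4 of the 6 constraints hold; not an equilibrium.

4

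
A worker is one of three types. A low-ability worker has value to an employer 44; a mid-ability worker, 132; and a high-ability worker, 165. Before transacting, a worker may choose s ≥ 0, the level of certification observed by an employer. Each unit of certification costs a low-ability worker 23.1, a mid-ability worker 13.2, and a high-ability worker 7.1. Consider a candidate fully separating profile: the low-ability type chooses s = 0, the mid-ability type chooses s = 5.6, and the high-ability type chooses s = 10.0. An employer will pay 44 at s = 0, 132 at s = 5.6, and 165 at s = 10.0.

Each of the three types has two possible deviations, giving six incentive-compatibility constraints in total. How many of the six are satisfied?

Low-ability (own payoff 44): to s=5.6 gives 132 − 23.1×5.6 = 2.64 → no gain ✓; to s=10.0 gives 165 − 23.1×10.0 = -66 → no gain ✓.
Mid-ability (own payoff 132 − 13.2×5.6 = 58.08): to s=0 gives 44 → no gain ✓; to s=10.0 gives 165 − 13.2×10.0 = 33 → no gain ✓.
High-ability (own payoff 165 − 7.1×10.0 = 94): to s=0 gives 44 → no gain ✓; to s=5.6 gives 132 − 7.1×5.6 = 92.24 → no gain ✓.
6 of the 6 constraints hold; this profile is a separating equilibrium.

6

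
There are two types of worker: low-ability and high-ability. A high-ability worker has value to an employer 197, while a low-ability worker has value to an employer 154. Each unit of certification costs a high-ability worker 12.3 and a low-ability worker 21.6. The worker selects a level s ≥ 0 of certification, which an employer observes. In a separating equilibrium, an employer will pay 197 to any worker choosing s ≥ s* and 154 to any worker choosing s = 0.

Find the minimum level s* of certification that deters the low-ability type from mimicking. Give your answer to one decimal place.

A low-ability worker choosing s = 0 receives 154.
Imitating at s* instead would pay 197 at cost 21.6·s*, netting 197 − 21.6·s*.
Indifference: 154 = 197 − 21.6·s*, so s* = (197 − 154) / 21.6 ≈ 2.0.
At s* the low-ability type's incentive constraint just binds; the high-ability type strictly prefers s* since its per-unit cost is lower.

2.0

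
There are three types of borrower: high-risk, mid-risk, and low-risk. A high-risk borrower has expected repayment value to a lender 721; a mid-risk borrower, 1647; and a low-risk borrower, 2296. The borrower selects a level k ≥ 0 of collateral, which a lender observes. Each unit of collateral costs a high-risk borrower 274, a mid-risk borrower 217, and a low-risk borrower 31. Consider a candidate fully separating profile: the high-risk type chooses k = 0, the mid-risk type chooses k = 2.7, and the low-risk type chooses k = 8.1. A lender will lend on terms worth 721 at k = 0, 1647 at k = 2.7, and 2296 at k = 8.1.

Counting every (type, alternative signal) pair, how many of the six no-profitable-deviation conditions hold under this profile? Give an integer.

Low-risk (own payoff 2296 − 31×8.1 = 2044.9): to k=0 gives 721 → no gain ✓; to k=2.7 gives 1647 − 31×2.7 = 1563.3 → no gain ✓.
Mid-risk (own payoff 1647 − 217×2.7 = 1061.1): to k=0 gives 721 → no gain ✓; to k=8.1 gives 2296 − 217×8.1 = 538.3 → no gain ✓.
High-risk (own payoff 721): to k=2.7 gives 1647 − 274×2.7 = 907.2 → profitable ✗; to k=8.1 gives 2296 − 274×8.1 = 76.6 → no gain ✓.
5 of the 6 constraints hold; not an equilibrium.

5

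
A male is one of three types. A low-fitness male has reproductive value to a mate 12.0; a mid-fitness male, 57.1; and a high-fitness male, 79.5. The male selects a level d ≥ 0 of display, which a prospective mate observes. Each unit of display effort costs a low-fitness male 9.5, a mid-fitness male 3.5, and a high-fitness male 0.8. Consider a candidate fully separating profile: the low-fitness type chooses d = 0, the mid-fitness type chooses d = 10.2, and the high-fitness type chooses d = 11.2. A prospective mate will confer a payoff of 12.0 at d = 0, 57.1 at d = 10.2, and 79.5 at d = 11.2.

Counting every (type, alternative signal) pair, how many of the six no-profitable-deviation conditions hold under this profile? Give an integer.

5

Mid-fitness (own payoff 57.1 − 3.5×10.2 = 21.4): to d=0 gives 12.0 → no gain ✓; to d=11.2 gives 79.5 − 3.5×11.2 = 40.3 → profitable ✗.
Low-fitness (own payoff 12.0): to d=10.2 gives 57.1 − 9.5×10.2 = -39.8 → no gain ✓; to d=11.2 gives 79.5 − 9.5×11.2 = -26.9 → no gain ✓.
High-fitness (own payoff 79.5 − 0.8×11.2 = 70.54): to d=0 gives 12.0 → no gain ✓; to d=10.2 gives 57.1 − 0.8×10.2 = 48.94 → no gain ✓.
5 of the 6 constraints hold; not an equilibrium.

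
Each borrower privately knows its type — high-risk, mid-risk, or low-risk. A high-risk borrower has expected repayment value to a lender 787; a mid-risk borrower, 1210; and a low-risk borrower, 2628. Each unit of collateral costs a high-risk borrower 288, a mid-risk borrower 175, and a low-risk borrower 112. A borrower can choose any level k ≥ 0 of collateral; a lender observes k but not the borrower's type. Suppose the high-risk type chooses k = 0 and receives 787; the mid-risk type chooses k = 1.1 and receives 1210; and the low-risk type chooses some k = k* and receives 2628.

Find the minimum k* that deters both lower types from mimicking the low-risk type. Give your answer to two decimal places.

9.20

High-risk type (on-path payoff 787) won't mimic when 787 ≥ 2628 − 288·k*, i.e. k* ≥ 6.39.
Mid-risk type (on-path payoff 1210 − 175×1.1 = 1017.5) won't mimic when 1017.5 ≥ 2628 − 175·k*, i.e. k* ≥ 9.20.
Both must hold, so k* = max(6.39, 9.20) = 9.20. The mid-risk type's constraint binds.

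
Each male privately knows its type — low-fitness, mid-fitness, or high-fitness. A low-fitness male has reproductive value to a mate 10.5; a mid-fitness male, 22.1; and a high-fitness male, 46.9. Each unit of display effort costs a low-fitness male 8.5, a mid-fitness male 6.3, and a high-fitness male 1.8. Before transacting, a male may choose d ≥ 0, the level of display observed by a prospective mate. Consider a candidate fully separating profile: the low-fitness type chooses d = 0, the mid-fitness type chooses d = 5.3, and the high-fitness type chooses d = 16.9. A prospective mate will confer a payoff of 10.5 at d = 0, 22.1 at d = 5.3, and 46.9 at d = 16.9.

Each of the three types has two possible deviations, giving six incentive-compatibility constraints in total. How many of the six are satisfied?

Low-fitness (own payoff 10.5): to d=5.3 gives 22.1 − 8.5×5.3 = -22.95 → no gain ✓; to d=16.9 gives 46.9 − 8.5×16.9 = -96.75 → no gain ✓.
Mid-fitness (own payoff 22.1 − 6.3×5.3 = -11.29): to d=0 gives 10.5 → profitable ✗; to d=16.9 gives 46.9 − 6.3×16.9 = -59.57 → no gain ✓.
High-fitness (own payoff 46.9 − 1.8×16.9 = 16.48): to d=0 gives 10.5 → no gain ✓; to d=5.3 gives 22.1 − 1.8×5.3 = 12.56 → no gain ✓.
5 of the 6 constraints hold; not an equilibrium.

5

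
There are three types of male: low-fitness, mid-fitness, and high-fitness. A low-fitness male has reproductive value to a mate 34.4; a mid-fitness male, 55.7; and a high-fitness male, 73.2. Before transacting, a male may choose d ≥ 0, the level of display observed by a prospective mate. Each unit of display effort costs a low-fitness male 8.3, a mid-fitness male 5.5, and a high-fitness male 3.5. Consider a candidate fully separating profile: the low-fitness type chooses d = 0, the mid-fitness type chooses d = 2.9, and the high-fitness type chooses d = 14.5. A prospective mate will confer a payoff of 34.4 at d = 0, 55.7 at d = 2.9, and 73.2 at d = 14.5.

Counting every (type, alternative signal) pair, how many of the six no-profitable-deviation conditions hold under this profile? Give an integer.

4

Low-fitness (own payoff 34.4): to d=2.9 gives 55.7 − 8.3×2.9 = 31.63 → no gain ✓; to d=14.5 gives 73.2 − 8.3×14.5 = -47.15 → no gain ✓.
Mid-fitness (own payoff 55.7 − 5.5×2.9 = 39.75): to d=0 gives 34.4 → no gain ✓; to d=14.5 gives 73.2 − 5.5×14.5 = -6.55 → no gain ✓.
High-fitness (own payoff 73.2 − 3.5×14.5 = 22.45): to d=0 gives 34.4 → profitable ✗; to d=2.9 gives 55.7 − 3.5×2.9 = 45.55 → profitable ✗.
4 of the 6 constraints hold; not an equilibrium.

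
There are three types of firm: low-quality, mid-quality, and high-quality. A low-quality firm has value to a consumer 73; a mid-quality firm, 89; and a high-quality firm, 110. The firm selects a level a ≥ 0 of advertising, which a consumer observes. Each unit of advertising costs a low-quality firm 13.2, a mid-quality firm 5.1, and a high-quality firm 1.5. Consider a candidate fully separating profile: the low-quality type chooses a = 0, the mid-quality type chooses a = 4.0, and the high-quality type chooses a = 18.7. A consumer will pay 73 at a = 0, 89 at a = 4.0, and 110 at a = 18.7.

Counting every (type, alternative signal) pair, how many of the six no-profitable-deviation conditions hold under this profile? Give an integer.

Mid-quality (own payoff 89 − 5.1×4.0 = 68.6): to a=0 gives 73 → profitable ✗; to a=18.7 gives 110 − 5.1×18.7 = 14.63 → no gain ✓.
High-quality (own payoff 110 − 1.5×18.7 = 81.95): to a=0 gives 73 → no gain ✓; to a=4.0 gives 89 − 1.5×4.0 = 83 → profitable ✗.
Low-quality (own payoff 73): to a=4.0 gives 89 − 13.2×4.0 = 36.2 → no gain ✓; to a=18.7 gives 110 − 13.2×18.7 = -136.84 → no gain ✓.
4 of the 6 constraints hold; not an equilibrium.

4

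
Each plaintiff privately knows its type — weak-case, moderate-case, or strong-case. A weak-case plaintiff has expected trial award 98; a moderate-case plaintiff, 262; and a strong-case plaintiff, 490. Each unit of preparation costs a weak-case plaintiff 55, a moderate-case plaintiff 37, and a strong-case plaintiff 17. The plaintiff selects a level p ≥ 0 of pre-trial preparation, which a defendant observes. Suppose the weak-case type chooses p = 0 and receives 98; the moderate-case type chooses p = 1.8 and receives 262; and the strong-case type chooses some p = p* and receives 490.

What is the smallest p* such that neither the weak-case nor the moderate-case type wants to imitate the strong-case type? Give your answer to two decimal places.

7.96

Weak-case type (on-path payoff 98) won't mimic when 98 ≥ 490 − 55·p*, i.e. p* ≥ 7.13.
Moderate-case type (on-path payoff 262 − 37×1.8 = 195.4) won't mimic when 195.4 ≥ 490 − 37·p*, i.e. p* ≥ 7.96.
Both must hold, so p* = max(7.13, 7.96) = 7.96. The moderate-case type's constraint binds.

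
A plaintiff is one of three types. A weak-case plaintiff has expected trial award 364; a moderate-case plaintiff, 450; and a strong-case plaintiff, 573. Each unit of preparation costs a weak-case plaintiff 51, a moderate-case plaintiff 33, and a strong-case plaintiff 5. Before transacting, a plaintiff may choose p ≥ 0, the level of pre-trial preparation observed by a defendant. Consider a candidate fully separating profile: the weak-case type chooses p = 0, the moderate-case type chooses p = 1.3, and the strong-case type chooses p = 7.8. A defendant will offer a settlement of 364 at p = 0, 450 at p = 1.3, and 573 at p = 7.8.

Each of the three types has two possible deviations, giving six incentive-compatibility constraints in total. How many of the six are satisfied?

Weak-case (own payoff 364): to p=1.3 gives 450 − 51×1.3 = 383.7 → profitable ✗; to p=7.8 gives 573 − 51×7.8 = 175.2 → no gain ✓.
Moderate-case (own payoff 450 − 33×1.3 = 407.1): to p=0 gives 364 → no gain ✓; to p=7.8 gives 573 − 33×7.8 = 315.6 → no gain ✓.
Strong-case (own payoff 573 − 5×7.8 = 534): to p=0 gives 364 → no gain ✓; to p=1.3 gives 450 − 5×1.3 = 443.5 → no gain ✓.
5 of the 6 constraints hold; not an equilibrium.

5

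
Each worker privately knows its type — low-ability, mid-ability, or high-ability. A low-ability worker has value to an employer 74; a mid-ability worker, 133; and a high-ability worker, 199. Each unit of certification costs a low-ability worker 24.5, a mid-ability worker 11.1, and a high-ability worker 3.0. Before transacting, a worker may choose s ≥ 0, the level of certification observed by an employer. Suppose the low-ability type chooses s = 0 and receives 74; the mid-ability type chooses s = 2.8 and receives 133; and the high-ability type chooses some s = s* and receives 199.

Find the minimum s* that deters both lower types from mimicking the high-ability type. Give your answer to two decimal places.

Mid-ability type (on-path payoff 133 − 11.1×2.8 = 101.92) won't mimic when 101.92 ≥ 199 − 11.1·s*, i.e. s* ≥ 8.75.
Low-ability type (on-path payoff 74) won't mimic when 74 ≥ 199 − 24.5·s*, i.e. s* ≥ 5.10.
Both must hold, so s* = max(5.10, 8.75) = 8.75. The mid-ability type's constraint binds.

8.75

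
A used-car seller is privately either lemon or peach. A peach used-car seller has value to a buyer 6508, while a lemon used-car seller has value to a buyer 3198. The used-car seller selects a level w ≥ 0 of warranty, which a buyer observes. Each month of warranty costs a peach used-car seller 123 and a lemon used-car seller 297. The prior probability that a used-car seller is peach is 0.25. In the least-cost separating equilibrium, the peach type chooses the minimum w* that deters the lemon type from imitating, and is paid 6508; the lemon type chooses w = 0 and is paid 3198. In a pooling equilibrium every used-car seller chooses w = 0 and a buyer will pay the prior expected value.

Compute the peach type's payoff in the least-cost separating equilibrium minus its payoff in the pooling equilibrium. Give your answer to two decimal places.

1111.69

Least-cost separating signal: w* solves 3198 = 6508 − 297·w*, so w* = (6508 − 3198)/297 ≈ 11.1448.
Peach type's separating payoff: 6508 − 123 × w* = 6508 − 123 × (6508 − 3198)/297 = 6508 − 407130/297 ≈ 5137.1919.
Pooling payoff: 0.25 × 6508 + 0.75 × 3198 = 4025.5.
Difference: 5137.1919 − 4025.5 = 1111.6919, i.e. 1111.69 to two decimal places.
The peach type prefers to separate.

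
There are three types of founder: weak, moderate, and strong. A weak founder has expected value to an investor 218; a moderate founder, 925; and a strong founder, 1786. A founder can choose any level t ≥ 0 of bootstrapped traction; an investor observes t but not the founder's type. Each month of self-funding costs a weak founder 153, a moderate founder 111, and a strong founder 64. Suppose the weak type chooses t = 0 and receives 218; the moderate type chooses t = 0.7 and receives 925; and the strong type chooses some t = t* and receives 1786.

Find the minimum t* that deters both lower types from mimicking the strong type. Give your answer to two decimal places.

10.25

Weak type (on-path payoff 218) won't mimic when 218 ≥ 1786 − 153·t*, i.e. t* ≥ 10.25.
Moderate type (on-path payoff 925 − 111×0.7 = 847.3) won't mimic when 847.3 ≥ 1786 − 111·t*, i.e. t* ≥ 8.46.
Both must hold, so t* = max(10.25, 8.46) = 10.25. The weak type's constraint binds.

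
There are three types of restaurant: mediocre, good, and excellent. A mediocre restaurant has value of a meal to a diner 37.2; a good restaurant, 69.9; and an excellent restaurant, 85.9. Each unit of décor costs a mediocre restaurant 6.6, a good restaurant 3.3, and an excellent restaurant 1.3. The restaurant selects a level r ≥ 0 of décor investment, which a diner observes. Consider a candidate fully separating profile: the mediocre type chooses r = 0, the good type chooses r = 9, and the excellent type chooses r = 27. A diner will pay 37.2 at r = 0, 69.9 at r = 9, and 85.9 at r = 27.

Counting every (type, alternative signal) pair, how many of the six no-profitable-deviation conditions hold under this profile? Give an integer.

Good (own payoff 69.9 − 3.3×9 = 40.2): to r=0 gives 37.2 → no gain ✓; to r=27 gives 85.9 − 3.3×27 = -3.2 → no gain ✓.
Excellent (own payoff 85.9 − 1.3×27 = 50.8): to r=0 gives 37.2 → no gain ✓; to r=9 gives 69.9 − 1.3×9 = 58.2 → profitable ✗.
Mediocre (own payoff 37.2): to r=9 gives 69.9 − 6.6×9 = 10.5 → no gain ✓; to r=27 gives 85.9 − 6.6×27 = -92.3 → no gain ✓.
5 of the 6 constraints hold; not an equilibrium.

5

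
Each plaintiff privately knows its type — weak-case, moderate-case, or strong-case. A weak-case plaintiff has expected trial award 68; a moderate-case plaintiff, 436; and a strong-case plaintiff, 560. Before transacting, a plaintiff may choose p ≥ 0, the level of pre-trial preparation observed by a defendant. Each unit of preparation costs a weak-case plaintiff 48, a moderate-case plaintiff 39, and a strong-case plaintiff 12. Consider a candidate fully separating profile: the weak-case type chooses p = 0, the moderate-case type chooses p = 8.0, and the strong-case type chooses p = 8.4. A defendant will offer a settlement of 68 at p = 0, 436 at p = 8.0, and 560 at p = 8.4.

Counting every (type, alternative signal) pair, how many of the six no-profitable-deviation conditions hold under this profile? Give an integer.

4

Moderate-case (own payoff 436 − 39×8.0 = 124): to p=0 gives 68 → no gain ✓; to p=8.4 gives 560 − 39×8.4 = 232.4 → profitable ✗.
Strong-case (own payoff 560 − 12×8.4 = 459.2): to p=0 gives 68 → no gain ✓; to p=8.0 gives 436 − 12×8.0 = 340 → no gain ✓.
Weak-case (own payoff 68): to p=8.0 gives 436 − 48×8.0 = 52 → no gain ✓; to p=8.4 gives 560 − 48×8.4 = 156.8 → profitable ✗.
4 of the 6 constraints hold; not an equilibrium.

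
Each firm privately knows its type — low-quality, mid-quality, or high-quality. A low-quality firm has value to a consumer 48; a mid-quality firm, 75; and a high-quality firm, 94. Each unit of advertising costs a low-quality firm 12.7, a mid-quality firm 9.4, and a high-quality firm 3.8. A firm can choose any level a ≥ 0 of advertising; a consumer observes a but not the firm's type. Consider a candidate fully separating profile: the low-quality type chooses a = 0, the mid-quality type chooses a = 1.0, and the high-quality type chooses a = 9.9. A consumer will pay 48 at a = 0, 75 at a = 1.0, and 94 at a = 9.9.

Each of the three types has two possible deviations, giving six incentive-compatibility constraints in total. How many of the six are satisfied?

4

High-quality (own payoff 94 − 3.8×9.9 = 56.38): to a=0 gives 48 → no gain ✓; to a=1.0 gives 75 − 3.8×1.0 = 71.2 → profitable ✗.
Mid-quality (own payoff 75 − 9.4×1.0 = 65.6): to a=0 gives 48 → no gain ✓; to a=9.9 gives 94 − 9.4×9.9 = 0.94 → no gain ✓.
Low-quality (own payoff 48): to a=1.0 gives 75 − 12.7×1.0 = 62.3 → profitable ✗; to a=9.9 gives 94 − 12.7×9.9 = -31.73 → no gain ✓.
4 of the 6 constraints hold; not an equilibrium.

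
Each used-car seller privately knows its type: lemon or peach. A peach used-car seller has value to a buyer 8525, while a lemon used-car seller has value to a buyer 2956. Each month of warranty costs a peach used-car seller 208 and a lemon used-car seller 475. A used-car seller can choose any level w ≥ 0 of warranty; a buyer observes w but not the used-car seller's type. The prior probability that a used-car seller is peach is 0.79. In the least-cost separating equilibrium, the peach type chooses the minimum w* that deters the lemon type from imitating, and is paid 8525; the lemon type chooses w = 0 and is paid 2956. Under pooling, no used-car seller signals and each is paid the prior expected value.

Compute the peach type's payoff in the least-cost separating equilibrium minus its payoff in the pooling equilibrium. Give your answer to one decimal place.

Least-cost separating signal: w* solves 2956 = 8525 − 475·w*, so w* = (8525 − 2956)/475 ≈ 11.7242.
Peach type's separating payoff: 8525 − 208 × w* = 8525 − 208 × (8525 − 2956)/475 = 8525 − 1158352/475 ≈ 6086.364.
Pooling payoff: 0.79 × 8525 + 0.21 × 2956 = 7355.51.
Difference: 6086.364 − 7355.51 = -1269.146, i.e. -1269.1 to one decimal place.
The peach type would prefer the pooling outcome.

-1269.1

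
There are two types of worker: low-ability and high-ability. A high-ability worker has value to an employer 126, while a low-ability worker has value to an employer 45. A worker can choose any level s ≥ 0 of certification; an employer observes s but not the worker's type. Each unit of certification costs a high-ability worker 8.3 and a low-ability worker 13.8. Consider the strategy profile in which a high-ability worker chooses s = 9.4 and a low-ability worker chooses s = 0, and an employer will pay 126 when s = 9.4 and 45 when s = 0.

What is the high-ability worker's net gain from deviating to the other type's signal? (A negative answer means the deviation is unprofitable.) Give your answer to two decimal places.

-2.98

Playing s = 9.4 the high-ability worker receives 126 − 8.3 × 9.4 = 47.98.
Deviating to s = 0 yields 45 instead.
Gain from deviating: 45 − 47.98 = -2.98.
The gain is negative, so the high-ability type's incentive-compatibility constraint is satisfied.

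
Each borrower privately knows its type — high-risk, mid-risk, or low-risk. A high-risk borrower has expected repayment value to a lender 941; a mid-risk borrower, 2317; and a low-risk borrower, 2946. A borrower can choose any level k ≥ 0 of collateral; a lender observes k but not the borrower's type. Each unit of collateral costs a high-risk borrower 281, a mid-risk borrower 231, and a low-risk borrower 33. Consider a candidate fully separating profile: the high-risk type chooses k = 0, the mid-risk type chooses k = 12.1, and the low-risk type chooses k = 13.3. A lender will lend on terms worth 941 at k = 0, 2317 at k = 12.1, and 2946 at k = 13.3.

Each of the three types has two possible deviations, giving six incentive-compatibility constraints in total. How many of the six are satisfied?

Low-risk (own payoff 2946 − 33×13.3 = 2507.1): to k=0 gives 941 → no gain ✓; to k=12.1 gives 2317 − 33×12.1 = 1917.7 → no gain ✓.
Mid-risk (own payoff 2317 − 231×12.1 = -478.1): to k=0 gives 941 → profitable ✗; to k=13.3 gives 2946 − 231×13.3 = -126.3 → profitable ✗.
High-risk (own payoff 941): to k=12.1 gives 2317 − 281×12.1 = -1083.1 → no gain ✓; to k=13.3 gives 2946 − 281×13.3 = -791.3 → no gain ✓.
4 of the 6 constraints hold; not an equilibrium.

4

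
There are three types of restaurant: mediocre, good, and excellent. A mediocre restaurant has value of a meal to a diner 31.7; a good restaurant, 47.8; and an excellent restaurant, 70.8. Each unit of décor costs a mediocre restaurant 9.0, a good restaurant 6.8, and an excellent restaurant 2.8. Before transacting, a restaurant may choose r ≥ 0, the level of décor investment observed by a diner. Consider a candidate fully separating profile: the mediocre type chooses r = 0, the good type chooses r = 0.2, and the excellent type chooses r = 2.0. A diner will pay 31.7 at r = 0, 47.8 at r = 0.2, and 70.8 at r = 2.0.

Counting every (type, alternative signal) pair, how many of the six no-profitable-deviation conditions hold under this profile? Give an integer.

Good (own payoff 47.8 − 6.8×0.2 = 46.44): to r=0 gives 31.7 → no gain ✓; to r=2.0 gives 70.8 − 6.8×2.0 = 57.2 → profitable ✗.
Mediocre (own payoff 31.7): to r=0.2 gives 47.8 − 9.0×0.2 = 46 → profitable ✗; to r=2.0 gives 70.8 − 9.0×2.0 = 52.8 → profitable ✗.
Excellent (own payoff 70.8 − 2.8×2.0 = 65.2): to r=0 gives 31.7 → no gain ✓; to r=0.2 gives 47.8 − 2.8×0.2 = 47.24 → no gain ✓.
3 of the 6 constraints hold; not an equilibrium.

3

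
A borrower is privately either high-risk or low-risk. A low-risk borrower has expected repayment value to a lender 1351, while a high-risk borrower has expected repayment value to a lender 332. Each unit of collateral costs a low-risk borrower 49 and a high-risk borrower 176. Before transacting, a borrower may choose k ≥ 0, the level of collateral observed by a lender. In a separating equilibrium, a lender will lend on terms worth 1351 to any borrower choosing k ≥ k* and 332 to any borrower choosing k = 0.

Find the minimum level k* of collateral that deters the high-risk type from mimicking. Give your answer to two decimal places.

5.79

A high-risk borrower choosing k = 0 receives 332.
Imitating at k* instead would pay 1351 at cost 176·k*, netting 1351 − 176·k*.
Indifference: 332 = 1351 − 176·k*, so k* = (1351 − 332) / 176 ≈ 5.79.
At k* the high-risk type's incentive constraint just binds; the low-risk type strictly prefers k* since its per-unit cost is lower.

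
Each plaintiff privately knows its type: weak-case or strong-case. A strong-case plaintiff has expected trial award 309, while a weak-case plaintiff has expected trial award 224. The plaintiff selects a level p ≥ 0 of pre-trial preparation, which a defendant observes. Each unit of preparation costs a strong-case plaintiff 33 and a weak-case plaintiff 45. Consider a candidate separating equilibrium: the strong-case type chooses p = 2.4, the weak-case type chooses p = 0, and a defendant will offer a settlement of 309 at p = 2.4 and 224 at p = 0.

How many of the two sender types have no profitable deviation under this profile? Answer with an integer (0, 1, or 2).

2

Strong-case type: signal → 309 − 33 × 2.4 = 229.8; deviate to 0 → 224. IC holds (229.8 ≥ 224).
Weak-case type: stay at 0 → 224; mimic → 309 − 45 × 2.4 = 201. IC holds (224 ≥ 201).
2 of 2 constraints hold, so this is a separating equilibrium.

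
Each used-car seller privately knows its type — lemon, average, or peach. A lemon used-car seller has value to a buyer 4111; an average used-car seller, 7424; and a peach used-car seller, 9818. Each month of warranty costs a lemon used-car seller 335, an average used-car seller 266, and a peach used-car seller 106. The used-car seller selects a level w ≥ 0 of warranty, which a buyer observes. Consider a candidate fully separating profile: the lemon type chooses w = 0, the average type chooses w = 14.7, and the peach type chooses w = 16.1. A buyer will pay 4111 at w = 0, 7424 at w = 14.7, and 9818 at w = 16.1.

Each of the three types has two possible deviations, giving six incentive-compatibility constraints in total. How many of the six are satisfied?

Peach (own payoff 9818 − 106×16.1 = 8111.4): to w=0 gives 4111 → no gain ✓; to w=14.7 gives 7424 − 106×14.7 = 5865.8 → no gain ✓.
Average (own payoff 7424 − 266×14.7 = 3513.8): to w=0 gives 4111 → profitable ✗; to w=16.1 gives 9818 − 266×16.1 = 5535.4 → profitable ✗.
Lemon (own payoff 4111): to w=14.7 gives 7424 − 335×14.7 = 2499.5 → no gain ✓; to w=16.1 gives 9818 − 335×16.1 = 4424.5 → profitable ✗.
3 of the 6 constraints hold; not an equilibrium.

3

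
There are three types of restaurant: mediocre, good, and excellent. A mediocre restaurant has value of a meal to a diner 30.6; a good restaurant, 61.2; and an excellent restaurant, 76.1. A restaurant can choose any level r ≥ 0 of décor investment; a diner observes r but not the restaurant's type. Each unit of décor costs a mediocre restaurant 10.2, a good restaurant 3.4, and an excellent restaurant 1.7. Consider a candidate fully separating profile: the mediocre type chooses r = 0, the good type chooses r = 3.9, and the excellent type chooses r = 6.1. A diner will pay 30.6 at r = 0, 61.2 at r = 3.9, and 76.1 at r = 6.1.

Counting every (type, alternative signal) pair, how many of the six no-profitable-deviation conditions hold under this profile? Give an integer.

Excellent (own payoff 76.1 − 1.7×6.1 = 65.73): to r=0 gives 30.6 → no gain ✓; to r=3.9 gives 61.2 − 1.7×3.9 = 54.57 → no gain ✓.
Good (own payoff 61.2 − 3.4×3.9 = 47.94): to r=0 gives 30.6 → no gain ✓; to r=6.1 gives 76.1 − 3.4×6.1 = 55.36 → profitable ✗.
Mediocre (own payoff 30.6): to r=3.9 gives 61.2 − 10.2×3.9 = 21.42 → no gain ✓; to r=6.1 gives 76.1 − 10.2×6.1 = 13.88 → no gain ✓.
5 of the 6 constraints hold; not an equilibrium.

5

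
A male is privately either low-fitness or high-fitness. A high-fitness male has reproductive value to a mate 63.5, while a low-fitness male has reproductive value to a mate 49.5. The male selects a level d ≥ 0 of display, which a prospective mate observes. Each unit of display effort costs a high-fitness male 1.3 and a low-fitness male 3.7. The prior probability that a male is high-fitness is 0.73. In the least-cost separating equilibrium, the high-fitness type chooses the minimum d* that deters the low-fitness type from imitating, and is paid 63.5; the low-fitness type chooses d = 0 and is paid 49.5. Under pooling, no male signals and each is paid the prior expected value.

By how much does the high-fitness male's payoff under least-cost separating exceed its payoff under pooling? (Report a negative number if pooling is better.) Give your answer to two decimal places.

Least-cost separating signal: d* solves 49.5 = 63.5 − 3.7·d*, so d* = (63.5 − 49.5)/3.7 ≈ 3.7838.
High-fitness type's separating payoff: 63.5 − 1.3 × d* = 63.5 − 1.3 × (63.5 − 49.5)/3.7 = 63.5 − 18.2/3.7 ≈ 58.5811.
Pooling payoff: 0.73 × 63.5 + 0.27 × 49.5 = 59.72.
Difference: 58.5811 − 59.72 = -1.1389, i.e. -1.14 to two decimal places.
The high-fitness type would prefer the pooling outcome.

-1.14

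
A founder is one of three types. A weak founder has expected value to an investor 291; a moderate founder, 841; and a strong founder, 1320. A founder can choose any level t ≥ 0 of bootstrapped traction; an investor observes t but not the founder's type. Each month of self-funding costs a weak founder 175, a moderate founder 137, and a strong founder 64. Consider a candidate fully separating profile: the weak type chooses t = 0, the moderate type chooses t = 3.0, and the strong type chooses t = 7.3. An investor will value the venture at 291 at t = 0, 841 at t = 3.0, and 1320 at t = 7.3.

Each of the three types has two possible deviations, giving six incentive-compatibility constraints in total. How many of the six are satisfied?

5

Strong (own payoff 1320 − 64×7.3 = 852.8): to t=0 gives 291 → no gain ✓; to t=3.0 gives 841 − 64×3.0 = 649 → no gain ✓.
Moderate (own payoff 841 − 137×3.0 = 430): to t=0 gives 291 → no gain ✓; to t=7.3 gives 1320 − 137×7.3 = 319.9 → no gain ✓.
Weak (own payoff 291): to t=3.0 gives 841 − 175×3.0 = 316 → profitable ✗; to t=7.3 gives 1320 − 175×7.3 = 42.5 → no gain ✓.
5 of the 6 constraints hold; not an equilibrium.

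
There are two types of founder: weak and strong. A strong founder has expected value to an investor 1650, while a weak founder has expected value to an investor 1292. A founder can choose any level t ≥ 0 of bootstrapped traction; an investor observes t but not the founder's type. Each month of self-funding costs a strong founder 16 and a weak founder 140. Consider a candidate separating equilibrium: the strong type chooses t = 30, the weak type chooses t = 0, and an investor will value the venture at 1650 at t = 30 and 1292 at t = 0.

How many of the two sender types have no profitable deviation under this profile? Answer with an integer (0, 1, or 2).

Strong type: signal → 1650 − 16 × 30 = 1170; deviate to 0 → 1292. IC fails (1170 < 1292).
Weak type: stay at 0 → 1292; mimic → 1650 − 140 × 30 = -2550. IC holds (1292 ≥ -2550).
1 of 2 constraints hold, so this profile is not an equilibrium.

1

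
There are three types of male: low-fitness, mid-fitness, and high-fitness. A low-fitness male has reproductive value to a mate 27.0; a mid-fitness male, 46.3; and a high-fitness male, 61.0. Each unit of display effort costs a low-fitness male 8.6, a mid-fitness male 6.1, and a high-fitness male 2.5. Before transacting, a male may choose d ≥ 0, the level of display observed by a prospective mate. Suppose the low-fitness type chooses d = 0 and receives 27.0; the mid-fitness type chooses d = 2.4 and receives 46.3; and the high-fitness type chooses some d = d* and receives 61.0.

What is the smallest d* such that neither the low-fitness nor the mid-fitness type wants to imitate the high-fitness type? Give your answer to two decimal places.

4.81

Low-fitness type (on-path payoff 27.0) won't mimic when 27.0 ≥ 61.0 − 8.6·d*, i.e. d* ≥ 3.95.
Mid-fitness type (on-path payoff 46.3 − 6.1×2.4 = 31.66) won't mimic when 31.66 ≥ 61.0 − 6.1·d*, i.e. d* ≥ 4.81.
Both must hold, so d* = max(3.95, 4.81) = 4.81. The mid-fitness type's constraint binds.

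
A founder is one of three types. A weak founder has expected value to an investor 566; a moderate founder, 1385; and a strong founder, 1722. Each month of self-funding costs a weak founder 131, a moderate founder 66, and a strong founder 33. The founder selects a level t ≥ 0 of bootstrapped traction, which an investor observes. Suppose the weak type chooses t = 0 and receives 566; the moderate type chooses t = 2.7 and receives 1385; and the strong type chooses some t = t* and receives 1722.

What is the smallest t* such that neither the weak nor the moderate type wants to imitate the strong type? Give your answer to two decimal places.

8.82

Moderate type (on-path payoff 1385 − 66×2.7 = 1206.8) won't mimic when 1206.8 ≥ 1722 − 66·t*, i.e. t* ≥ 7.81.
Weak type (on-path payoff 566) won't mimic when 566 ≥ 1722 − 131·t*, i.e. t* ≥ 8.82.
Both must hold, so t* = max(8.82, 7.81) = 8.82. The weak type's constraint binds.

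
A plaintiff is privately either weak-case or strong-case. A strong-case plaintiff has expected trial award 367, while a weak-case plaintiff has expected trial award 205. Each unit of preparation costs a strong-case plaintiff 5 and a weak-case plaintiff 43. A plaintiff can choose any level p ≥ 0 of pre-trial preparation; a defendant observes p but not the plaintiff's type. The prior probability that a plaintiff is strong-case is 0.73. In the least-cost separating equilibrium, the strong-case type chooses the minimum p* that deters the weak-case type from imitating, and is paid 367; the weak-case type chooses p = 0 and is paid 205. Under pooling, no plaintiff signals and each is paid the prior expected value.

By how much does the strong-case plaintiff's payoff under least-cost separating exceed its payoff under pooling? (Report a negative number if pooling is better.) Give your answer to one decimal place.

24.9

Least-cost separating signal: p* solves 205 = 367 − 43·p*, so p* = (367 − 205)/43 ≈ 3.7674.
Strong-case type's separating payoff: 367 − 5 × p* = 367 − 5 × (367 − 205)/43 = 367 − 810/43 ≈ 348.163.
Pooling payoff: 0.73 × 367 + 0.27 × 205 = 323.26.
Difference: 348.163 − 323.26 = 24.903, i.e. 24.9 to one decimal place.
The strong-case type prefers to separate.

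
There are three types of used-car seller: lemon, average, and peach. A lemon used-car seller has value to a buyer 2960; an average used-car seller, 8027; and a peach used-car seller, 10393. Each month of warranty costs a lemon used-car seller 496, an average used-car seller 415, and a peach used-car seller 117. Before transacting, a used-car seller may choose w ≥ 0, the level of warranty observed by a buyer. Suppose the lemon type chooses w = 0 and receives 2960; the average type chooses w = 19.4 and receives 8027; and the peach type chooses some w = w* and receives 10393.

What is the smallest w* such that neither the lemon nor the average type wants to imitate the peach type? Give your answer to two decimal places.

25.10

Average type (on-path payoff 8027 − 415×19.4 = -24) won't mimic when -24 ≥ 10393 − 415·w*, i.e. w* ≥ 25.10.
Lemon type (on-path payoff 2960) won't mimic when 2960 ≥ 10393 − 496·w*, i.e. w* ≥ 14.99.
Both must hold, so w* = max(14.99, 25.10) = 25.10. The average type's constraint binds.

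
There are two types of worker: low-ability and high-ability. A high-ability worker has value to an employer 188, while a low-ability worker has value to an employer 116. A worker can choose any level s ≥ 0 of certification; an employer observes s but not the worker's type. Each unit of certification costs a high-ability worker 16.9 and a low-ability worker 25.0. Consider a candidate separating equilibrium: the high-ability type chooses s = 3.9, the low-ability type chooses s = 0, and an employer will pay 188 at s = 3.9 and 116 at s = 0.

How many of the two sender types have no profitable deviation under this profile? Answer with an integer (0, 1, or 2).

Low-ability type: stay at 0 → 116; mimic → 188 − 25.0 × 3.9 = 90.5. IC holds (116 ≥ 90.5).
High-ability type: signal → 188 − 16.9 × 3.9 = 122.09; deviate to 0 → 116. IC holds (122.09 ≥ 116).
2 of 2 constraints hold, so this is a separating equilibrium.

2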